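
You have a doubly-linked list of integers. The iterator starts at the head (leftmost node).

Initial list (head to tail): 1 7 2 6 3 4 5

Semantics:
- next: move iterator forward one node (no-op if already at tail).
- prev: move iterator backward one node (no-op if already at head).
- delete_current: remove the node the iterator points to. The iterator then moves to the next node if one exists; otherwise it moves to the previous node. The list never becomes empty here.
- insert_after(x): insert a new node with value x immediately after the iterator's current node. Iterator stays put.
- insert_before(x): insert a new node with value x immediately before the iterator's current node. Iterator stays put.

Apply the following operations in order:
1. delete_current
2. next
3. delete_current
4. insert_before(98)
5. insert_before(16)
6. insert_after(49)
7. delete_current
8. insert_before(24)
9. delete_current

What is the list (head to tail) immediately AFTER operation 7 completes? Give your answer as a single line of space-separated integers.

Answer: 7 98 16 49 3 4 5

Derivation:
After 1 (delete_current): list=[7, 2, 6, 3, 4, 5] cursor@7
After 2 (next): list=[7, 2, 6, 3, 4, 5] cursor@2
After 3 (delete_current): list=[7, 6, 3, 4, 5] cursor@6
After 4 (insert_before(98)): list=[7, 98, 6, 3, 4, 5] cursor@6
After 5 (insert_before(16)): list=[7, 98, 16, 6, 3, 4, 5] cursor@6
After 6 (insert_after(49)): list=[7, 98, 16, 6, 49, 3, 4, 5] cursor@6
After 7 (delete_current): list=[7, 98, 16, 49, 3, 4, 5] cursor@49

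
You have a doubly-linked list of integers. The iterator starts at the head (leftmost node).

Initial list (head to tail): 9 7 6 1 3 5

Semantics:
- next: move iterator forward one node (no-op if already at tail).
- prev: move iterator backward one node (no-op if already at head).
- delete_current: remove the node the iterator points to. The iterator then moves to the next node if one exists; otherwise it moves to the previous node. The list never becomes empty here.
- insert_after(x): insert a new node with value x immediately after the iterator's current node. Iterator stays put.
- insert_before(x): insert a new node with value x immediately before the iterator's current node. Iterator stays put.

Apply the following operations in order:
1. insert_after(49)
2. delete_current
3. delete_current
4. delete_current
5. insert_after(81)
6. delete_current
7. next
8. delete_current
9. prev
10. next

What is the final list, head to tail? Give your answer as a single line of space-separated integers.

Answer: 81 3 5

Derivation:
After 1 (insert_after(49)): list=[9, 49, 7, 6, 1, 3, 5] cursor@9
After 2 (delete_current): list=[49, 7, 6, 1, 3, 5] cursor@49
After 3 (delete_current): list=[7, 6, 1, 3, 5] cursor@7
After 4 (delete_current): list=[6, 1, 3, 5] cursor@6
After 5 (insert_after(81)): list=[6, 81, 1, 3, 5] cursor@6
After 6 (delete_current): list=[81, 1, 3, 5] cursor@81
After 7 (next): list=[81, 1, 3, 5] cursor@1
After 8 (delete_current): list=[81, 3, 5] cursor@3
After 9 (prev): list=[81, 3, 5] cursor@81
After 10 (next): list=[81, 3, 5] cursor@3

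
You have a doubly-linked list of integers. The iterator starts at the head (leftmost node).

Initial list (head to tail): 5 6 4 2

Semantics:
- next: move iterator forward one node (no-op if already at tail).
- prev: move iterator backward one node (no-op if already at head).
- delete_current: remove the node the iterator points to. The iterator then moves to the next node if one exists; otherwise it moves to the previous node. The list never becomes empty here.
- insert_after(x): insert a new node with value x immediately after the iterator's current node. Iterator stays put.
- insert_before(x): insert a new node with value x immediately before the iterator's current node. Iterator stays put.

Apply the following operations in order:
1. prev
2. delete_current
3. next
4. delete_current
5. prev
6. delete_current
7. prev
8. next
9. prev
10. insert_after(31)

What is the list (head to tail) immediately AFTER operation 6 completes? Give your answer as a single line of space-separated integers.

After 1 (prev): list=[5, 6, 4, 2] cursor@5
After 2 (delete_current): list=[6, 4, 2] cursor@6
After 3 (next): list=[6, 4, 2] cursor@4
After 4 (delete_current): list=[6, 2] cursor@2
After 5 (prev): list=[6, 2] cursor@6
After 6 (delete_current): list=[2] cursor@2

Answer: 2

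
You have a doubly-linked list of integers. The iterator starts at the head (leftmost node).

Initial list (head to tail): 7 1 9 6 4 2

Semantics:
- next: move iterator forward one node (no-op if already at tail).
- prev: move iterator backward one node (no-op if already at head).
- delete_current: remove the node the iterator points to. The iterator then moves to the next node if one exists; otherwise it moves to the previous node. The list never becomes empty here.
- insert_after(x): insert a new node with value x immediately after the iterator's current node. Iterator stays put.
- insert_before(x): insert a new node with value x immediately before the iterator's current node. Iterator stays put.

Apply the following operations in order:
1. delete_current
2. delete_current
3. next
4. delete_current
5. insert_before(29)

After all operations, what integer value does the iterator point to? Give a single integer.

Answer: 4

Derivation:
After 1 (delete_current): list=[1, 9, 6, 4, 2] cursor@1
After 2 (delete_current): list=[9, 6, 4, 2] cursor@9
After 3 (next): list=[9, 6, 4, 2] cursor@6
After 4 (delete_current): list=[9, 4, 2] cursor@4
After 5 (insert_before(29)): list=[9, 29, 4, 2] cursor@4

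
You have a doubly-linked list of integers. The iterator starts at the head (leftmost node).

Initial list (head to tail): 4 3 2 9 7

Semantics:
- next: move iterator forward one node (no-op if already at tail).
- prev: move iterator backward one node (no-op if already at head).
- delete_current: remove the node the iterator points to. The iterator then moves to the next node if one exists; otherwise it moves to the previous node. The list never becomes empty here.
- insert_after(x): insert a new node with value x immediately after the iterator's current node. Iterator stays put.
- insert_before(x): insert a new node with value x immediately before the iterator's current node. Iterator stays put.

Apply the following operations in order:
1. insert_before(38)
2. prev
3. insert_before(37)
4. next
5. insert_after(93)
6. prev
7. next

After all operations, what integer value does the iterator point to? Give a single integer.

After 1 (insert_before(38)): list=[38, 4, 3, 2, 9, 7] cursor@4
After 2 (prev): list=[38, 4, 3, 2, 9, 7] cursor@38
After 3 (insert_before(37)): list=[37, 38, 4, 3, 2, 9, 7] cursor@38
After 4 (next): list=[37, 38, 4, 3, 2, 9, 7] cursor@4
After 5 (insert_after(93)): list=[37, 38, 4, 93, 3, 2, 9, 7] cursor@4
After 6 (prev): list=[37, 38, 4, 93, 3, 2, 9, 7] cursor@38
After 7 (next): list=[37, 38, 4, 93, 3, 2, 9, 7] cursor@4

Answer: 4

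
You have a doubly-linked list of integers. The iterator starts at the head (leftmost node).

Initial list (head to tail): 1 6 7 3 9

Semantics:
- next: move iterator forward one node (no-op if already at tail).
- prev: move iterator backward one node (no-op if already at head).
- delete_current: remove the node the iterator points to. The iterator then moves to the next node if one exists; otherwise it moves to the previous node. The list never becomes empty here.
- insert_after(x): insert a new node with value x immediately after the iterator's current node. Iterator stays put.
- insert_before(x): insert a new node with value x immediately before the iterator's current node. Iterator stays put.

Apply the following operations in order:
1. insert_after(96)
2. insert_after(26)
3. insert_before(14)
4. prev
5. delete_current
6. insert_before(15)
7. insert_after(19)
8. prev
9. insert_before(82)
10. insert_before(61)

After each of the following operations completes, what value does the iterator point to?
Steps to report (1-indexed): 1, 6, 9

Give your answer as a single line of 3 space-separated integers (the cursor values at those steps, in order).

After 1 (insert_after(96)): list=[1, 96, 6, 7, 3, 9] cursor@1
After 2 (insert_after(26)): list=[1, 26, 96, 6, 7, 3, 9] cursor@1
After 3 (insert_before(14)): list=[14, 1, 26, 96, 6, 7, 3, 9] cursor@1
After 4 (prev): list=[14, 1, 26, 96, 6, 7, 3, 9] cursor@14
After 5 (delete_current): list=[1, 26, 96, 6, 7, 3, 9] cursor@1
After 6 (insert_before(15)): list=[15, 1, 26, 96, 6, 7, 3, 9] cursor@1
After 7 (insert_after(19)): list=[15, 1, 19, 26, 96, 6, 7, 3, 9] cursor@1
After 8 (prev): list=[15, 1, 19, 26, 96, 6, 7, 3, 9] cursor@15
After 9 (insert_before(82)): list=[82, 15, 1, 19, 26, 96, 6, 7, 3, 9] cursor@15
After 10 (insert_before(61)): list=[82, 61, 15, 1, 19, 26, 96, 6, 7, 3, 9] cursor@15

Answer: 1 1 15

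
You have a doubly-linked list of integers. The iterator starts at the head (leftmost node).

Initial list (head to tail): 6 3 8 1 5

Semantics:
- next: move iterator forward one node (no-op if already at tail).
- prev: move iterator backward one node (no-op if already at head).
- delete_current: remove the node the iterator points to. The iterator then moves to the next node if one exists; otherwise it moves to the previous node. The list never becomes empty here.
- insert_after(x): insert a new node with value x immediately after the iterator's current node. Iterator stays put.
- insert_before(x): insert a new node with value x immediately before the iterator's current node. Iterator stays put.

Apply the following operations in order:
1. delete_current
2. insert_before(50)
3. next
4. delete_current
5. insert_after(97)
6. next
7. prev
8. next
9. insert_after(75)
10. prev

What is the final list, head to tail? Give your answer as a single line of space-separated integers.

After 1 (delete_current): list=[3, 8, 1, 5] cursor@3
After 2 (insert_before(50)): list=[50, 3, 8, 1, 5] cursor@3
After 3 (next): list=[50, 3, 8, 1, 5] cursor@8
After 4 (delete_current): list=[50, 3, 1, 5] cursor@1
After 5 (insert_after(97)): list=[50, 3, 1, 97, 5] cursor@1
After 6 (next): list=[50, 3, 1, 97, 5] cursor@97
After 7 (prev): list=[50, 3, 1, 97, 5] cursor@1
After 8 (next): list=[50, 3, 1, 97, 5] cursor@97
After 9 (insert_after(75)): list=[50, 3, 1, 97, 75, 5] cursor@97
After 10 (prev): list=[50, 3, 1, 97, 75, 5] cursor@1

Answer: 50 3 1 97 75 5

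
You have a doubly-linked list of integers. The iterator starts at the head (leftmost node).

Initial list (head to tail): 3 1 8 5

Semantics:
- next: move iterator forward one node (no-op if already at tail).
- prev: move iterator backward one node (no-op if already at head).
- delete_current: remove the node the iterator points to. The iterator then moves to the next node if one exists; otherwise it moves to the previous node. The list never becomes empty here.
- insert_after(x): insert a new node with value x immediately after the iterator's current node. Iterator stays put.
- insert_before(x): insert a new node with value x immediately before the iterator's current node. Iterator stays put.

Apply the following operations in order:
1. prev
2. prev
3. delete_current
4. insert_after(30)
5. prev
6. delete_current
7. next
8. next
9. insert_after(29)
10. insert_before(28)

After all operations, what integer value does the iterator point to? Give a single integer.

After 1 (prev): list=[3, 1, 8, 5] cursor@3
After 2 (prev): list=[3, 1, 8, 5] cursor@3
After 3 (delete_current): list=[1, 8, 5] cursor@1
After 4 (insert_after(30)): list=[1, 30, 8, 5] cursor@1
After 5 (prev): list=[1, 30, 8, 5] cursor@1
After 6 (delete_current): list=[30, 8, 5] cursor@30
After 7 (next): list=[30, 8, 5] cursor@8
After 8 (next): list=[30, 8, 5] cursor@5
After 9 (insert_after(29)): list=[30, 8, 5, 29] cursor@5
After 10 (insert_before(28)): list=[30, 8, 28, 5, 29] cursor@5

Answer: 5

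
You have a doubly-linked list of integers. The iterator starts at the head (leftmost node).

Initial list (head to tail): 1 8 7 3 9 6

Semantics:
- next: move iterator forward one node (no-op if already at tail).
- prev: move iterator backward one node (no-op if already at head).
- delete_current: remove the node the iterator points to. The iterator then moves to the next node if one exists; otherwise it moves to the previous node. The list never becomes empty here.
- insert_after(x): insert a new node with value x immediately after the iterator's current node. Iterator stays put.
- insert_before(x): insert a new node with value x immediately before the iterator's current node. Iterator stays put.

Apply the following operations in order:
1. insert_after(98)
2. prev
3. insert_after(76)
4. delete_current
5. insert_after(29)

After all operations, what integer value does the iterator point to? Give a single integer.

Answer: 76

Derivation:
After 1 (insert_after(98)): list=[1, 98, 8, 7, 3, 9, 6] cursor@1
After 2 (prev): list=[1, 98, 8, 7, 3, 9, 6] cursor@1
After 3 (insert_after(76)): list=[1, 76, 98, 8, 7, 3, 9, 6] cursor@1
After 4 (delete_current): list=[76, 98, 8, 7, 3, 9, 6] cursor@76
After 5 (insert_after(29)): list=[76, 29, 98, 8, 7, 3, 9, 6] cursor@76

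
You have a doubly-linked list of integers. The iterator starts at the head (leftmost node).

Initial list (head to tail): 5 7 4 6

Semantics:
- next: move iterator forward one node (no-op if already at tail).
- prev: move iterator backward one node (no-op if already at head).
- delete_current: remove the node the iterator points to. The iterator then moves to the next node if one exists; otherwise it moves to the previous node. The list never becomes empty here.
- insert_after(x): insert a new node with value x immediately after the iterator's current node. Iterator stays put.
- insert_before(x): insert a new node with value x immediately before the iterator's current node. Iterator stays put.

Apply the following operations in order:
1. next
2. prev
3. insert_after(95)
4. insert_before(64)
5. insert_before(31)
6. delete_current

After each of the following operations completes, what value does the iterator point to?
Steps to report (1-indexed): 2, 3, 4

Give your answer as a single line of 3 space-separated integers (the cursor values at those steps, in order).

After 1 (next): list=[5, 7, 4, 6] cursor@7
After 2 (prev): list=[5, 7, 4, 6] cursor@5
After 3 (insert_after(95)): list=[5, 95, 7, 4, 6] cursor@5
After 4 (insert_before(64)): list=[64, 5, 95, 7, 4, 6] cursor@5
After 5 (insert_before(31)): list=[64, 31, 5, 95, 7, 4, 6] cursor@5
After 6 (delete_current): list=[64, 31, 95, 7, 4, 6] cursor@95

Answer: 5 5 5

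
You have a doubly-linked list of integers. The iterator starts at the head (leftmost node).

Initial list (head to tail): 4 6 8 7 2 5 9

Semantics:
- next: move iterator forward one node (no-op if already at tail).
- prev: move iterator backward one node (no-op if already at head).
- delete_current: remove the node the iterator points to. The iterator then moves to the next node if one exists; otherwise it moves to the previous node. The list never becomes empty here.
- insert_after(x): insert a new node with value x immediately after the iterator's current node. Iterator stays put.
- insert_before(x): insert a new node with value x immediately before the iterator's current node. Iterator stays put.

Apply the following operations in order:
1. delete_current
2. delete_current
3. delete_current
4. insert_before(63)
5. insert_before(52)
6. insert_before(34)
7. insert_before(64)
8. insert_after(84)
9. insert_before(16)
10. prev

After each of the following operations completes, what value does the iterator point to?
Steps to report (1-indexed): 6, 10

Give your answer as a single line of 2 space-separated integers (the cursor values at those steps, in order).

Answer: 7 16

Derivation:
After 1 (delete_current): list=[6, 8, 7, 2, 5, 9] cursor@6
After 2 (delete_current): list=[8, 7, 2, 5, 9] cursor@8
After 3 (delete_current): list=[7, 2, 5, 9] cursor@7
After 4 (insert_before(63)): list=[63, 7, 2, 5, 9] cursor@7
After 5 (insert_before(52)): list=[63, 52, 7, 2, 5, 9] cursor@7
After 6 (insert_before(34)): list=[63, 52, 34, 7, 2, 5, 9] cursor@7
After 7 (insert_before(64)): list=[63, 52, 34, 64, 7, 2, 5, 9] cursor@7
After 8 (insert_after(84)): list=[63, 52, 34, 64, 7, 84, 2, 5, 9] cursor@7
After 9 (insert_before(16)): list=[63, 52, 34, 64, 16, 7, 84, 2, 5, 9] cursor@7
After 10 (prev): list=[63, 52, 34, 64, 16, 7, 84, 2, 5, 9] cursor@16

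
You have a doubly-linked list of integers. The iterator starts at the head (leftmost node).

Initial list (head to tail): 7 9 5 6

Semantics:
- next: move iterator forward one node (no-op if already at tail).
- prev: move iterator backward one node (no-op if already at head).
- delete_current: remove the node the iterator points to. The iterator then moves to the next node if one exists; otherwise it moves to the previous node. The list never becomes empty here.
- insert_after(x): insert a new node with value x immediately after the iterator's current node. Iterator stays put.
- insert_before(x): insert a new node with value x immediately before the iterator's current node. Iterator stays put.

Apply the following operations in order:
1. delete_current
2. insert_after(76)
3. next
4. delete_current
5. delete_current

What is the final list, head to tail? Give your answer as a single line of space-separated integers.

After 1 (delete_current): list=[9, 5, 6] cursor@9
After 2 (insert_after(76)): list=[9, 76, 5, 6] cursor@9
After 3 (next): list=[9, 76, 5, 6] cursor@76
After 4 (delete_current): list=[9, 5, 6] cursor@5
After 5 (delete_current): list=[9, 6] cursor@6

Answer: 9 6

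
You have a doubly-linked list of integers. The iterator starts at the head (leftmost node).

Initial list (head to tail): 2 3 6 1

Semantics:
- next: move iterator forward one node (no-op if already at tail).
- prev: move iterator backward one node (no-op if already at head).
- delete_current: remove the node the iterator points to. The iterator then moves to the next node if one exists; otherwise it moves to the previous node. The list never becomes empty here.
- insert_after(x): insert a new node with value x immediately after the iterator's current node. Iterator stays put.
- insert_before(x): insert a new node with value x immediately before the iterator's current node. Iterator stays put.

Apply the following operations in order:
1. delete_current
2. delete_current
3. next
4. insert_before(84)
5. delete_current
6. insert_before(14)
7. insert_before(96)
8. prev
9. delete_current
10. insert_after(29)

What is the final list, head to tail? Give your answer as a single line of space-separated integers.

Answer: 6 14 84 29

Derivation:
After 1 (delete_current): list=[3, 6, 1] cursor@3
After 2 (delete_current): list=[6, 1] cursor@6
After 3 (next): list=[6, 1] cursor@1
After 4 (insert_before(84)): list=[6, 84, 1] cursor@1
After 5 (delete_current): list=[6, 84] cursor@84
After 6 (insert_before(14)): list=[6, 14, 84] cursor@84
After 7 (insert_before(96)): list=[6, 14, 96, 84] cursor@84
After 8 (prev): list=[6, 14, 96, 84] cursor@96
After 9 (delete_current): list=[6, 14, 84] cursor@84
After 10 (insert_after(29)): list=[6, 14, 84, 29] cursor@84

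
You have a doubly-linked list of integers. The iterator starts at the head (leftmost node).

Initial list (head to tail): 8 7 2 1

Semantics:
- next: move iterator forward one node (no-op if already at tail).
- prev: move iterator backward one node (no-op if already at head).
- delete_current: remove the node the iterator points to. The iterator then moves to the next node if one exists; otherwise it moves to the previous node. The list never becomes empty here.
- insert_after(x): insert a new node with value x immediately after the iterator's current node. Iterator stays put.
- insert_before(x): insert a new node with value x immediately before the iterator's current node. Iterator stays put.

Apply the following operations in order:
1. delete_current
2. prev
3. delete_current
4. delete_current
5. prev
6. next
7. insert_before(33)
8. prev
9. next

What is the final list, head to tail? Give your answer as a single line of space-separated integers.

After 1 (delete_current): list=[7, 2, 1] cursor@7
After 2 (prev): list=[7, 2, 1] cursor@7
After 3 (delete_current): list=[2, 1] cursor@2
After 4 (delete_current): list=[1] cursor@1
After 5 (prev): list=[1] cursor@1
After 6 (next): list=[1] cursor@1
After 7 (insert_before(33)): list=[33, 1] cursor@1
After 8 (prev): list=[33, 1] cursor@33
After 9 (next): list=[33, 1] cursor@1

Answer: 33 1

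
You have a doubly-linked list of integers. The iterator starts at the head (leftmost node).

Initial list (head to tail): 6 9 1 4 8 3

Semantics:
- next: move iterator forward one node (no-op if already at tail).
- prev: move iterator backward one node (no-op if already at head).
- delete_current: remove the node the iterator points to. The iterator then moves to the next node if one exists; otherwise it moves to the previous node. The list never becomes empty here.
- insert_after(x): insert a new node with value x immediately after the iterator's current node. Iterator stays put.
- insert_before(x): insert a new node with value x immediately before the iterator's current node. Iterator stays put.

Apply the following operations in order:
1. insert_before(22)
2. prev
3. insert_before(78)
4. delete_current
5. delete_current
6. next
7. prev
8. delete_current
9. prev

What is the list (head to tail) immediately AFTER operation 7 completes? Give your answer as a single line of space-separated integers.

Answer: 78 9 1 4 8 3

Derivation:
After 1 (insert_before(22)): list=[22, 6, 9, 1, 4, 8, 3] cursor@6
After 2 (prev): list=[22, 6, 9, 1, 4, 8, 3] cursor@22
After 3 (insert_before(78)): list=[78, 22, 6, 9, 1, 4, 8, 3] cursor@22
After 4 (delete_current): list=[78, 6, 9, 1, 4, 8, 3] cursor@6
After 5 (delete_current): list=[78, 9, 1, 4, 8, 3] cursor@9
After 6 (next): list=[78, 9, 1, 4, 8, 3] cursor@1
After 7 (prev): list=[78, 9, 1, 4, 8, 3] cursor@9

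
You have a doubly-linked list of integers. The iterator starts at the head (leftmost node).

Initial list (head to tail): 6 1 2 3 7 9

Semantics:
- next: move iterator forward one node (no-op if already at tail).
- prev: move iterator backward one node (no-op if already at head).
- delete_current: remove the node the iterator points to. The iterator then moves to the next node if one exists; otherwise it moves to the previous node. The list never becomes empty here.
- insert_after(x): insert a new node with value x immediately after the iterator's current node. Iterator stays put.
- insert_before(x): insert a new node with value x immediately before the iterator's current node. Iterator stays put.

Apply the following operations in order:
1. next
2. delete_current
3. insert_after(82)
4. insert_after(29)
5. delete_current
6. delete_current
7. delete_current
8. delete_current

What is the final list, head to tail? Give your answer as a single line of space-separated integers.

After 1 (next): list=[6, 1, 2, 3, 7, 9] cursor@1
After 2 (delete_current): list=[6, 2, 3, 7, 9] cursor@2
After 3 (insert_after(82)): list=[6, 2, 82, 3, 7, 9] cursor@2
After 4 (insert_after(29)): list=[6, 2, 29, 82, 3, 7, 9] cursor@2
After 5 (delete_current): list=[6, 29, 82, 3, 7, 9] cursor@29
After 6 (delete_current): list=[6, 82, 3, 7, 9] cursor@82
After 7 (delete_current): list=[6, 3, 7, 9] cursor@3
After 8 (delete_current): list=[6, 7, 9] cursor@7

Answer: 6 7 9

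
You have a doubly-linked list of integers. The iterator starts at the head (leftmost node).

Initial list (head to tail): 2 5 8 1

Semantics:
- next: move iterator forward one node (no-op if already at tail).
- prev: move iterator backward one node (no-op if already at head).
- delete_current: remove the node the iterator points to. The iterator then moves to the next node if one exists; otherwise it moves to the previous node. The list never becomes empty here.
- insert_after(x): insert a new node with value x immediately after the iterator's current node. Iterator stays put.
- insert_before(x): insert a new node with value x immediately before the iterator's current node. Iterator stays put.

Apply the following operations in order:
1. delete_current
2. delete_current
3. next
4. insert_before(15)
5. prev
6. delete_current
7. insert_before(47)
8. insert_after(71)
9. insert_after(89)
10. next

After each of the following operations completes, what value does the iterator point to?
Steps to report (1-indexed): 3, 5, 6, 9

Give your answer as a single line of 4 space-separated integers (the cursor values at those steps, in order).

After 1 (delete_current): list=[5, 8, 1] cursor@5
After 2 (delete_current): list=[8, 1] cursor@8
After 3 (next): list=[8, 1] cursor@1
After 4 (insert_before(15)): list=[8, 15, 1] cursor@1
After 5 (prev): list=[8, 15, 1] cursor@15
After 6 (delete_current): list=[8, 1] cursor@1
After 7 (insert_before(47)): list=[8, 47, 1] cursor@1
After 8 (insert_after(71)): list=[8, 47, 1, 71] cursor@1
After 9 (insert_after(89)): list=[8, 47, 1, 89, 71] cursor@1
After 10 (next): list=[8, 47, 1, 89, 71] cursor@89

Answer: 1 15 1 1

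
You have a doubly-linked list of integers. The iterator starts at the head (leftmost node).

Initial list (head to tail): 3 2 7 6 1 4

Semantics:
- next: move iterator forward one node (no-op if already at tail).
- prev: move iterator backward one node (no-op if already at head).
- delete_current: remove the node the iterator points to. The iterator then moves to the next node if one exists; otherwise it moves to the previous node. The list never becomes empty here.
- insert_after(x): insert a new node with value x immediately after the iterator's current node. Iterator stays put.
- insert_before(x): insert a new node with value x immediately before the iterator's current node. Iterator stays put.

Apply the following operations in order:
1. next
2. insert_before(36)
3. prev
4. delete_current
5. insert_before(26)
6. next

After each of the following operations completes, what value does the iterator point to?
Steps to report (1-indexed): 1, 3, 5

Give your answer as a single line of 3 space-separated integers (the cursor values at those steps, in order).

Answer: 2 36 2

Derivation:
After 1 (next): list=[3, 2, 7, 6, 1, 4] cursor@2
After 2 (insert_before(36)): list=[3, 36, 2, 7, 6, 1, 4] cursor@2
After 3 (prev): list=[3, 36, 2, 7, 6, 1, 4] cursor@36
After 4 (delete_current): list=[3, 2, 7, 6, 1, 4] cursor@2
After 5 (insert_before(26)): list=[3, 26, 2, 7, 6, 1, 4] cursor@2
After 6 (next): list=[3, 26, 2, 7, 6, 1, 4] cursor@7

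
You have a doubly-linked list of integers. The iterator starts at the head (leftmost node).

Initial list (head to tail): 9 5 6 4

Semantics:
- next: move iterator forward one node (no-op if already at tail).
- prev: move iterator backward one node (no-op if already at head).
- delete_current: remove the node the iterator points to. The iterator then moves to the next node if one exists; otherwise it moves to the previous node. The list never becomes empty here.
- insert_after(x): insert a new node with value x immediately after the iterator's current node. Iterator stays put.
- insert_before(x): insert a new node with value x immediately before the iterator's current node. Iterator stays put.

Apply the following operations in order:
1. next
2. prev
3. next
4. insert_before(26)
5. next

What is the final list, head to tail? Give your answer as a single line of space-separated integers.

Answer: 9 26 5 6 4

Derivation:
After 1 (next): list=[9, 5, 6, 4] cursor@5
After 2 (prev): list=[9, 5, 6, 4] cursor@9
After 3 (next): list=[9, 5, 6, 4] cursor@5
After 4 (insert_before(26)): list=[9, 26, 5, 6, 4] cursor@5
After 5 (next): list=[9, 26, 5, 6, 4] cursor@6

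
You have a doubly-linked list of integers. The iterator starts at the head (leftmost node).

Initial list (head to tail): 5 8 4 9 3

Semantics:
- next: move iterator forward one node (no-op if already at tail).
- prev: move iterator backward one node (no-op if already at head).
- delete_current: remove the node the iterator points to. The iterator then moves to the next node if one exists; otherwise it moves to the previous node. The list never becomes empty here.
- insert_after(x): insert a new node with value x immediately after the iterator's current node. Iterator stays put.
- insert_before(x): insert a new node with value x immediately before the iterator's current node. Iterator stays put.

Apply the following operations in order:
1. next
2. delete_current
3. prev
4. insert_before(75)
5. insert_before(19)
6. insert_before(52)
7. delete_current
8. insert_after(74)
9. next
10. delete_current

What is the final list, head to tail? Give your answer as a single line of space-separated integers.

After 1 (next): list=[5, 8, 4, 9, 3] cursor@8
After 2 (delete_current): list=[5, 4, 9, 3] cursor@4
After 3 (prev): list=[5, 4, 9, 3] cursor@5
After 4 (insert_before(75)): list=[75, 5, 4, 9, 3] cursor@5
After 5 (insert_before(19)): list=[75, 19, 5, 4, 9, 3] cursor@5
After 6 (insert_before(52)): list=[75, 19, 52, 5, 4, 9, 3] cursor@5
After 7 (delete_current): list=[75, 19, 52, 4, 9, 3] cursor@4
After 8 (insert_after(74)): list=[75, 19, 52, 4, 74, 9, 3] cursor@4
After 9 (next): list=[75, 19, 52, 4, 74, 9, 3] cursor@74
After 10 (delete_current): list=[75, 19, 52, 4, 9, 3] cursor@9

Answer: 75 19 52 4 9 3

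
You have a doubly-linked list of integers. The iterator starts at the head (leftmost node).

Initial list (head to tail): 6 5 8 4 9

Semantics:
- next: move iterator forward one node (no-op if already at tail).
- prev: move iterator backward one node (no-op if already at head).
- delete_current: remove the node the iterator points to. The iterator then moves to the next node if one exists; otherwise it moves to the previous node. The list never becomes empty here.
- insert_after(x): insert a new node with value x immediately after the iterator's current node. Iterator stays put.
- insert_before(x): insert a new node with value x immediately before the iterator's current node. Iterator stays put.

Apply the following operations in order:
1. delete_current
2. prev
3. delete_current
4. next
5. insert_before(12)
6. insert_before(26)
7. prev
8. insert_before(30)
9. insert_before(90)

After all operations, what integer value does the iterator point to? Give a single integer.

After 1 (delete_current): list=[5, 8, 4, 9] cursor@5
After 2 (prev): list=[5, 8, 4, 9] cursor@5
After 3 (delete_current): list=[8, 4, 9] cursor@8
After 4 (next): list=[8, 4, 9] cursor@4
After 5 (insert_before(12)): list=[8, 12, 4, 9] cursor@4
After 6 (insert_before(26)): list=[8, 12, 26, 4, 9] cursor@4
After 7 (prev): list=[8, 12, 26, 4, 9] cursor@26
After 8 (insert_before(30)): list=[8, 12, 30, 26, 4, 9] cursor@26
After 9 (insert_before(90)): list=[8, 12, 30, 90, 26, 4, 9] cursor@26

Answer: 26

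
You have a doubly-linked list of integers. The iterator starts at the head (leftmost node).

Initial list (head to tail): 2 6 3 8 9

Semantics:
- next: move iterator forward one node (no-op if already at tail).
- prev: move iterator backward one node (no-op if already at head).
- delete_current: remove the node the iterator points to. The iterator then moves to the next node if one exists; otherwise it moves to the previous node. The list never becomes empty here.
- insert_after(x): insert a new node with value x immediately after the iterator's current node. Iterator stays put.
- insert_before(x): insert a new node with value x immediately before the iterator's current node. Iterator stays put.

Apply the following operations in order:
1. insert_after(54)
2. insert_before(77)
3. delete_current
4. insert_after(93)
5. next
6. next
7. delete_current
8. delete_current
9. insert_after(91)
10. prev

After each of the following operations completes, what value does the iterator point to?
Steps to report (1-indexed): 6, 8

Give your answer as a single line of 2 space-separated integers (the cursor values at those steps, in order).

After 1 (insert_after(54)): list=[2, 54, 6, 3, 8, 9] cursor@2
After 2 (insert_before(77)): list=[77, 2, 54, 6, 3, 8, 9] cursor@2
After 3 (delete_current): list=[77, 54, 6, 3, 8, 9] cursor@54
After 4 (insert_after(93)): list=[77, 54, 93, 6, 3, 8, 9] cursor@54
After 5 (next): list=[77, 54, 93, 6, 3, 8, 9] cursor@93
After 6 (next): list=[77, 54, 93, 6, 3, 8, 9] cursor@6
After 7 (delete_current): list=[77, 54, 93, 3, 8, 9] cursor@3
After 8 (delete_current): list=[77, 54, 93, 8, 9] cursor@8
After 9 (insert_after(91)): list=[77, 54, 93, 8, 91, 9] cursor@8
After 10 (prev): list=[77, 54, 93, 8, 91, 9] cursor@93

Answer: 6 8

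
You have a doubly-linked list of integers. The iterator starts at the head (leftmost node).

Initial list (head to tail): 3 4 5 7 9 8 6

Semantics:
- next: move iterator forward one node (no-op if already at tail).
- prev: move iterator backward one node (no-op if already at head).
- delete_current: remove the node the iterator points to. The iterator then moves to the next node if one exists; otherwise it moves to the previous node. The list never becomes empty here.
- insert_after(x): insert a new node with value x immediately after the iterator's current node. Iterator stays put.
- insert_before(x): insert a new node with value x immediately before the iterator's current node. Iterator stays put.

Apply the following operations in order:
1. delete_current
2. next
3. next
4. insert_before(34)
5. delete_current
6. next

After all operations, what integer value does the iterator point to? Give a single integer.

After 1 (delete_current): list=[4, 5, 7, 9, 8, 6] cursor@4
After 2 (next): list=[4, 5, 7, 9, 8, 6] cursor@5
After 3 (next): list=[4, 5, 7, 9, 8, 6] cursor@7
After 4 (insert_before(34)): list=[4, 5, 34, 7, 9, 8, 6] cursor@7
After 5 (delete_current): list=[4, 5, 34, 9, 8, 6] cursor@9
After 6 (next): list=[4, 5, 34, 9, 8, 6] cursor@8

Answer: 8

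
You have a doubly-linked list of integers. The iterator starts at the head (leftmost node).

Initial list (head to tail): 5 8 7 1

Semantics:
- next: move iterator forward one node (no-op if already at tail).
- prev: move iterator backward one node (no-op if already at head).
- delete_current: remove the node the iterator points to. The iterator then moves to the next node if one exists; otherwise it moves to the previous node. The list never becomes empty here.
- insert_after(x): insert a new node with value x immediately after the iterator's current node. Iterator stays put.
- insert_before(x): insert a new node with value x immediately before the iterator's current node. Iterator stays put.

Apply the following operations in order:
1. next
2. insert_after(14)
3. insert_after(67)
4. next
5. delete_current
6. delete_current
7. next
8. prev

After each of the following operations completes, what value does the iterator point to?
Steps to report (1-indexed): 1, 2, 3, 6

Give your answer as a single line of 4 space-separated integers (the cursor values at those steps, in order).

After 1 (next): list=[5, 8, 7, 1] cursor@8
After 2 (insert_after(14)): list=[5, 8, 14, 7, 1] cursor@8
After 3 (insert_after(67)): list=[5, 8, 67, 14, 7, 1] cursor@8
After 4 (next): list=[5, 8, 67, 14, 7, 1] cursor@67
After 5 (delete_current): list=[5, 8, 14, 7, 1] cursor@14
After 6 (delete_current): list=[5, 8, 7, 1] cursor@7
After 7 (next): list=[5, 8, 7, 1] cursor@1
After 8 (prev): list=[5, 8, 7, 1] cursor@7

Answer: 8 8 8 7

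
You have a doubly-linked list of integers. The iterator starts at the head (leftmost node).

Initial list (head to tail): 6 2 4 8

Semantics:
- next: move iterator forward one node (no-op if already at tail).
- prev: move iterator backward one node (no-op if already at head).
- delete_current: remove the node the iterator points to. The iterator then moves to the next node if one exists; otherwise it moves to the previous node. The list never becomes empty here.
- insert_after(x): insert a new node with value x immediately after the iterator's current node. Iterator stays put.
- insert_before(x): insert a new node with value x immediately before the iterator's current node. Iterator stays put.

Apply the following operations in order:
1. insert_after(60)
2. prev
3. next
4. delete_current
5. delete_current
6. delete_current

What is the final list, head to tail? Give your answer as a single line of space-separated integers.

Answer: 6 8

Derivation:
After 1 (insert_after(60)): list=[6, 60, 2, 4, 8] cursor@6
After 2 (prev): list=[6, 60, 2, 4, 8] cursor@6
After 3 (next): list=[6, 60, 2, 4, 8] cursor@60
After 4 (delete_current): list=[6, 2, 4, 8] cursor@2
After 5 (delete_current): list=[6, 4, 8] cursor@4
After 6 (delete_current): list=[6, 8] cursor@8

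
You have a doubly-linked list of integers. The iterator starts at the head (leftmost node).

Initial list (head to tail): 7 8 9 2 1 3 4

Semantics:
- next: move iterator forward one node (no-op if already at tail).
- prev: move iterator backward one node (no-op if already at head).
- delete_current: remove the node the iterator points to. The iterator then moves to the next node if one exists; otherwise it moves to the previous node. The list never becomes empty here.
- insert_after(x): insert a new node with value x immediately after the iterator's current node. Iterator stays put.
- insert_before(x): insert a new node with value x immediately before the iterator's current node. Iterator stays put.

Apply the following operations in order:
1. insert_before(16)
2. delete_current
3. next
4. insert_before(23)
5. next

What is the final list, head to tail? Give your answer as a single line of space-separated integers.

Answer: 16 8 23 9 2 1 3 4

Derivation:
After 1 (insert_before(16)): list=[16, 7, 8, 9, 2, 1, 3, 4] cursor@7
After 2 (delete_current): list=[16, 8, 9, 2, 1, 3, 4] cursor@8
After 3 (next): list=[16, 8, 9, 2, 1, 3, 4] cursor@9
After 4 (insert_before(23)): list=[16, 8, 23, 9, 2, 1, 3, 4] cursor@9
After 5 (next): list=[16, 8, 23, 9, 2, 1, 3, 4] cursor@2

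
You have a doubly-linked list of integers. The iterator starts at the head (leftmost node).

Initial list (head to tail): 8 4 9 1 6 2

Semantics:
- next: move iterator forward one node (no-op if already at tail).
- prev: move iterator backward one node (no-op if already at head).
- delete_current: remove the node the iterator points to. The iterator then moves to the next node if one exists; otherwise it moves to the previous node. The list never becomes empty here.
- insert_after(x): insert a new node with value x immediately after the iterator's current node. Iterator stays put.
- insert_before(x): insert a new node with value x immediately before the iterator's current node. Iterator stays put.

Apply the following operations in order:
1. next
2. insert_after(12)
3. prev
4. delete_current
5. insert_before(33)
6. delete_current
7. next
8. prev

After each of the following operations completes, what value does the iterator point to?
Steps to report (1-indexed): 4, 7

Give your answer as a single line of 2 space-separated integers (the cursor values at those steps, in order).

After 1 (next): list=[8, 4, 9, 1, 6, 2] cursor@4
After 2 (insert_after(12)): list=[8, 4, 12, 9, 1, 6, 2] cursor@4
After 3 (prev): list=[8, 4, 12, 9, 1, 6, 2] cursor@8
After 4 (delete_current): list=[4, 12, 9, 1, 6, 2] cursor@4
After 5 (insert_before(33)): list=[33, 4, 12, 9, 1, 6, 2] cursor@4
After 6 (delete_current): list=[33, 12, 9, 1, 6, 2] cursor@12
After 7 (next): list=[33, 12, 9, 1, 6, 2] cursor@9
After 8 (prev): list=[33, 12, 9, 1, 6, 2] cursor@12

Answer: 4 9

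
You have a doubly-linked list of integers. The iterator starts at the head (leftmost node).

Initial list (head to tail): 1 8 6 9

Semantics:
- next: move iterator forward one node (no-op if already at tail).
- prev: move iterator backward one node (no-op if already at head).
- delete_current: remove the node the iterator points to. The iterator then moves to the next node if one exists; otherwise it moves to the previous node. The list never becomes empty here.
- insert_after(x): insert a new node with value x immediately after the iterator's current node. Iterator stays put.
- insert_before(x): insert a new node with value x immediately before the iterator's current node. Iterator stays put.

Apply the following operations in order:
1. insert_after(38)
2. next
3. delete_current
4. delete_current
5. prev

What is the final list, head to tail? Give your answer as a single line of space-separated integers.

After 1 (insert_after(38)): list=[1, 38, 8, 6, 9] cursor@1
After 2 (next): list=[1, 38, 8, 6, 9] cursor@38
After 3 (delete_current): list=[1, 8, 6, 9] cursor@8
After 4 (delete_current): list=[1, 6, 9] cursor@6
After 5 (prev): list=[1, 6, 9] cursor@1

Answer: 1 6 9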